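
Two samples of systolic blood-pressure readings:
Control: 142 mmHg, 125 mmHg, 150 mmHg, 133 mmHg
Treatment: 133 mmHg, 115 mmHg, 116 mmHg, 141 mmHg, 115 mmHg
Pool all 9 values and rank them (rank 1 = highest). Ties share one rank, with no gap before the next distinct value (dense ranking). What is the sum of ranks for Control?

12

Sorted (descending): 150, 142, 141, 133, 133, 125, 116, 115, 115
The 2 values of 133 share dense rank 4.
The 2 values of 115 share dense rank 7.
Remaining distinct values take the next consecutive integers.
Control values → pooled ranks: 142→2, 125→5, 150→1, 133→4
Rank sum = 2 + 5 + 1 + 4 = 12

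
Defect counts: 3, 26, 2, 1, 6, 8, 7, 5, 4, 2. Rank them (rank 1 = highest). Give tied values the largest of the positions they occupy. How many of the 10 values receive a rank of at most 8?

7

Sorted (descending): 26, 8, 7, 6, 5, 4, 3, 2, 2, 1
The 2 values of 2 occupy positions 8–9 → each gets rank 9.
Ranks ≤ 8: {1, 2, 3, 4, 5, 6, 7} → 7 values.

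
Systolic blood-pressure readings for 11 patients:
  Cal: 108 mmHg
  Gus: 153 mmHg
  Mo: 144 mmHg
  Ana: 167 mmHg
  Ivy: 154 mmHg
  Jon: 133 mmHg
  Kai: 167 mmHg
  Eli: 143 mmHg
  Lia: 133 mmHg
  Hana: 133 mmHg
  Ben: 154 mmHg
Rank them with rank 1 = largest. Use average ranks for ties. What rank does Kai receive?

1.5

Sorted (descending): 167, 167, 154, 154, 153, 144, 143, 133, 133, 133, 108
The 2 values of 167 occupy positions 1–2 → average rank (1+2)/2 = 1.5.
The 2 values of 154 occupy positions 3–4 → average rank (3+4)/2 = 3.5.
The 3 values of 133 occupy positions 8–10 → average rank 9.
Kai has value 167 mmHg → rank 1.5.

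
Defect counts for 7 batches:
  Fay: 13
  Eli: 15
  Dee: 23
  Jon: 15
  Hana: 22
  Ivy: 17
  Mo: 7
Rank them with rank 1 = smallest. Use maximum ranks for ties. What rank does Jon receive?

4

Sorted (ascending): 7, 13, 15, 15, 17, 22, 23
The 2 values of 15 occupy positions 3–4 → each gets rank 4.
Jon has value 15 → rank 4.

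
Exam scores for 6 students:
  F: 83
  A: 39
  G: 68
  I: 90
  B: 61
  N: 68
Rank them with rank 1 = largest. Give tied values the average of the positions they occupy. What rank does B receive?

5

Sorted (descending): 90, 83, 68, 68, 61, 39
The 2 values of 68 occupy positions 3–4 → average rank (3+4)/2 = 3.5.
B has value 61 → rank 5.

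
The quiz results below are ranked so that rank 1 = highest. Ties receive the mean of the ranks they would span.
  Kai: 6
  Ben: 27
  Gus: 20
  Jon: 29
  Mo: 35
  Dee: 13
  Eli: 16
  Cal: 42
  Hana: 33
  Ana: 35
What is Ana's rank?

Sorted (descending): 42, 35, 35, 33, 29, 27, 20, 16, 13, 6
The 2 values of 35 occupy positions 2–3 → average rank (2+3)/2 = 2.5.
Ana has value 35 → rank 2.5.

2.5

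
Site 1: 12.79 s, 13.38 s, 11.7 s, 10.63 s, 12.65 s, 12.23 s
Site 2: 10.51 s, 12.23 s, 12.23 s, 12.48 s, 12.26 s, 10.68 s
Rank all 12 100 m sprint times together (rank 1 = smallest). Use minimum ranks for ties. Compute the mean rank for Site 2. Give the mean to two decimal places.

5.17

Sorted (ascending): 10.51, 10.63, 10.68, 11.7, 12.23, 12.23, 12.23, 12.26, 12.48, 12.65, 12.79, 13.38
The 3 values of 12.23 occupy positions 5–7 → each gets rank 5.
Site 2 values → pooled ranks: 10.51→1, 12.23→5, 12.23→5, 12.48→9, 12.26→8, 10.68→3
Mean rank = (1 + 5 + 5 + 9 + 8 + 3) / 6 = 5.17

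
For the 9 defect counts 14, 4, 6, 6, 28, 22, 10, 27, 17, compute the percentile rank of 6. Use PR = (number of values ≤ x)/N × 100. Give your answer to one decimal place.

N = 9.
Strictly below 6: 1. Equal to 6: 2.
PR = 3/9 × 100 = 33.3

33.3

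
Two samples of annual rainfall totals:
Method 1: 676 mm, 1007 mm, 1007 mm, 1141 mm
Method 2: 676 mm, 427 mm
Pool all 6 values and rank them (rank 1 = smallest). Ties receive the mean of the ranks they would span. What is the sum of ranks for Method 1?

17.5

Sorted (ascending): 427, 676, 676, 1007, 1007, 1141
The 2 values of 676 occupy positions 2–3 → average rank (2+3)/2 = 2.5.
The 2 values of 1007 occupy positions 4–5 → average rank (4+5)/2 = 4.5.
Method 1 values → pooled ranks: 676→2.5, 1007→4.5, 1007→4.5, 1141→6
Rank sum = 2.5 + 4.5 + 4.5 + 6 = 17.5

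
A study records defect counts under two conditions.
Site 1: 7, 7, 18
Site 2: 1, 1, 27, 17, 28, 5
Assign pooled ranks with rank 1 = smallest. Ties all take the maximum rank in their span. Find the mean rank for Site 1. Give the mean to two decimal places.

Sorted (ascending): 1, 1, 5, 7, 7, 17, 18, 27, 28
The 2 values of 1 occupy positions 1–2 → each gets rank 2.
The 2 values of 7 occupy positions 4–5 → each gets rank 5.
Site 1 values → pooled ranks: 7→5, 7→5, 18→7
Mean rank = (5 + 5 + 7) / 3 = 5.67

5.67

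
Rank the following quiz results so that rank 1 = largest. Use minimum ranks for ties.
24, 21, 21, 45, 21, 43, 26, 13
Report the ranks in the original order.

4, 5, 5, 1, 5, 2, 3, 8

Sorted (descending): 45, 43, 26, 24, 21, 21, 21, 13
The 3 values of 21 occupy positions 5–7 → each gets rank 5.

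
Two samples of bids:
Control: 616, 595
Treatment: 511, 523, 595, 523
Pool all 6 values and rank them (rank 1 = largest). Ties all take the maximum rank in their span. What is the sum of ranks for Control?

Sorted (descending): 616, 595, 595, 523, 523, 511
The 2 values of 595 occupy positions 2–3 → each gets rank 3.
The 2 values of 523 occupy positions 4–5 → each gets rank 5.
Control values → pooled ranks: 616→1, 595→3
Rank sum = 1 + 3 = 4

4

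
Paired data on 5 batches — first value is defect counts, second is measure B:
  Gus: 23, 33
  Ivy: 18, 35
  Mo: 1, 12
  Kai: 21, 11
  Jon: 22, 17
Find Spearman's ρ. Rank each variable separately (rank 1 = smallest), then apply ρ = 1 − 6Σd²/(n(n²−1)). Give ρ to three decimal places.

0.200

Ranks of variable 1: 5, 2, 1, 3, 4
Ranks of variable 2: 4, 5, 2, 1, 3
d = r₁ − r₂: 1, -3, -1, 2, 1
d²: 1, 9, 1, 4, 1; Σd² = 16
ρ = 1 − 6·16/(5·24) = 1 − 96/120 = 0.200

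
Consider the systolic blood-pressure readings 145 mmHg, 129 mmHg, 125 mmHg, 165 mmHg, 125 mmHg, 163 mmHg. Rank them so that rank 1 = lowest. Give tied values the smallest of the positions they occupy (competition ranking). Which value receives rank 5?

Sorted (ascending): 125, 125, 129, 145, 163, 165
The 2 values of 125 occupy positions 1–2 → each gets rank 1.
Rank 5 → value 163.

163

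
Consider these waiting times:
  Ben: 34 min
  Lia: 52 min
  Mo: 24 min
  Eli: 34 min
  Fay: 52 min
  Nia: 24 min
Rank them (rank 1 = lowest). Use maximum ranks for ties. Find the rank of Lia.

Sorted (ascending): 24, 24, 34, 34, 52, 52
The 2 values of 24 occupy positions 1–2 → each gets rank 2.
The 2 values of 34 occupy positions 3–4 → each gets rank 4.
The 2 values of 52 occupy positions 5–6 → each gets rank 6.
Lia has value 52 min → rank 6.

6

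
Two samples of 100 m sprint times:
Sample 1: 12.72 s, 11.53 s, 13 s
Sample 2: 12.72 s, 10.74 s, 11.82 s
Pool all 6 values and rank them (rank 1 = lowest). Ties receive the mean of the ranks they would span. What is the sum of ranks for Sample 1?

12.5

Sorted (ascending): 10.74, 11.53, 11.82, 12.72, 12.72, 13
The 2 values of 12.72 occupy positions 4–5 → average rank (4+5)/2 = 4.5.
Sample 1 values → pooled ranks: 12.72→4.5, 11.53→2, 13→6
Rank sum = 4.5 + 2 + 6 = 12.5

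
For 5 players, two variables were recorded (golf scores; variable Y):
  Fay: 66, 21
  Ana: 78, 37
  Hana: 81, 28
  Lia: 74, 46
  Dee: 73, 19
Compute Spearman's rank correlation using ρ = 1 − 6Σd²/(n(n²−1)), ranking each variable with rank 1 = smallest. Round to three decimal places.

Ranks of variable 1: 1, 4, 5, 3, 2
Ranks of variable 2: 2, 4, 3, 5, 1
d = r₁ − r₂: -1, 0, 2, -2, 1
d²: 1, 0, 4, 4, 1; Σd² = 10
ρ = 1 − 6·10/(5·24) = 1 − 60/120 = 0.500

0.500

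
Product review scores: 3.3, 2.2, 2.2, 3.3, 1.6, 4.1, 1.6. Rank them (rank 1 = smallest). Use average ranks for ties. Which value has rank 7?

4.1

Sorted (ascending): 1.6, 1.6, 2.2, 2.2, 3.3, 3.3, 4.1
The 2 values of 1.6 occupy positions 1–2 → average rank (1+2)/2 = 1.5.
The 2 values of 2.2 occupy positions 3–4 → average rank (3+4)/2 = 3.5.
The 2 values of 3.3 occupy positions 5–6 → average rank (5+6)/2 = 5.5.
Rank 7 → value 4.1.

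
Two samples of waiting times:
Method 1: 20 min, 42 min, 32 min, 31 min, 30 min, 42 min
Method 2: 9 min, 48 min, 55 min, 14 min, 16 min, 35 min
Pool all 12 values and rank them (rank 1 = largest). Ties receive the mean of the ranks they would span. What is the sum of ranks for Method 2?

41

Sorted (descending): 55, 48, 42, 42, 35, 32, 31, 30, 20, 16, 14, 9
The 2 values of 42 occupy positions 3–4 → average rank (3+4)/2 = 3.5.
Method 2 values → pooled ranks: 9→12, 48→2, 55→1, 14→11, 16→10, 35→5
Rank sum = 12 + 2 + 1 + 11 + 10 + 5 = 41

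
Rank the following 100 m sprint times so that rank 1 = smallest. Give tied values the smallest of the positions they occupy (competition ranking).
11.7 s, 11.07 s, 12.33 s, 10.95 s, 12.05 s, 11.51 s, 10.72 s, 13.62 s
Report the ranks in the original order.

5, 3, 7, 2, 6, 4, 1, 8

Sorted (ascending): 10.72, 10.95, 11.07, 11.51, 11.7, 12.05, 12.33, 13.62
No ties — each value takes its position as its rank.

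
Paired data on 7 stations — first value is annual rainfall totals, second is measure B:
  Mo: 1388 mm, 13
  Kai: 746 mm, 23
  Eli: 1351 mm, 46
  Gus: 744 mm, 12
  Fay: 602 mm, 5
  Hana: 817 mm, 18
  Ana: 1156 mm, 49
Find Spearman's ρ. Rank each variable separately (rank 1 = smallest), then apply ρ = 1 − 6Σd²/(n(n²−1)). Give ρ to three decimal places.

Ranks of variable 1: 7, 3, 6, 2, 1, 4, 5
Ranks of variable 2: 3, 5, 6, 2, 1, 4, 7
d = r₁ − r₂: 4, -2, 0, 0, 0, 0, -2
d²: 16, 4, 0, 0, 0, 0, 4; Σd² = 24
ρ = 1 − 6·24/(7·48) = 1 − 144/336 = 0.571

0.571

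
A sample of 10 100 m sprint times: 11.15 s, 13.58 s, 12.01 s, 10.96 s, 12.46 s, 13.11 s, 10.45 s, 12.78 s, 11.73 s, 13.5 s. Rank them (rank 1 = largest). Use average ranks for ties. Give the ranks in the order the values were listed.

Sorted (descending): 13.58, 13.5, 13.11, 12.78, 12.46, 12.01, 11.73, 11.15, 10.96, 10.45
No ties — each value takes its position as its rank.

8, 1, 6, 9, 5, 3, 10, 4, 7, 2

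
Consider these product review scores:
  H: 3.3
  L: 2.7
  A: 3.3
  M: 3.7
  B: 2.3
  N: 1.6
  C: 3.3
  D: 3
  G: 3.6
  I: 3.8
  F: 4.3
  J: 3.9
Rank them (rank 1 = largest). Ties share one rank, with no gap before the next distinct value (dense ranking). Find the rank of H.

6

Sorted (descending): 4.3, 3.9, 3.8, 3.7, 3.6, 3.3, 3.3, 3.3, 3, 2.7, 2.3, 1.6
The 3 values of 3.3 share dense rank 6.
Remaining distinct values take the next consecutive integers.
H has value 3.3 → rank 6.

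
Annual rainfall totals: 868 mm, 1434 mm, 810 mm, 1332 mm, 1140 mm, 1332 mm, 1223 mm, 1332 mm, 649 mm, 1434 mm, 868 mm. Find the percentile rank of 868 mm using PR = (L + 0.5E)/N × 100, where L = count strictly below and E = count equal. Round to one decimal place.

N = 11.
Strictly below 868: 2. Equal to 868: 2.
PR = (2 + 0.5·2)/11 × 100 = 27.3

27.3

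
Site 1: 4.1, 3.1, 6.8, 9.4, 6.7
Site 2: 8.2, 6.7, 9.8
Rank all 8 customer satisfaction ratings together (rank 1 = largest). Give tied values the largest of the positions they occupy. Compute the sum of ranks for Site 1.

Sorted (descending): 9.8, 9.4, 8.2, 6.8, 6.7, 6.7, 4.1, 3.1
The 2 values of 6.7 occupy positions 5–6 → each gets rank 6.
Site 1 values → pooled ranks: 4.1→7, 3.1→8, 6.8→4, 9.4→2, 6.7→6
Rank sum = 7 + 8 + 4 + 2 + 6 = 27

27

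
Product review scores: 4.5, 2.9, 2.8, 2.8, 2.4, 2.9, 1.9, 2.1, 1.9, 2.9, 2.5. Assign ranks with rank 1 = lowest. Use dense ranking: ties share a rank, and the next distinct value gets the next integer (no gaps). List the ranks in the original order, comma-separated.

7, 6, 5, 5, 3, 6, 1, 2, 1, 6, 4

Sorted (ascending): 1.9, 1.9, 2.1, 2.4, 2.5, 2.8, 2.8, 2.9, 2.9, 2.9, 4.5
The 2 values of 1.9 share dense rank 1.
The 2 values of 2.8 share dense rank 5.
The 3 values of 2.9 share dense rank 6.
Remaining distinct values take the next consecutive integers.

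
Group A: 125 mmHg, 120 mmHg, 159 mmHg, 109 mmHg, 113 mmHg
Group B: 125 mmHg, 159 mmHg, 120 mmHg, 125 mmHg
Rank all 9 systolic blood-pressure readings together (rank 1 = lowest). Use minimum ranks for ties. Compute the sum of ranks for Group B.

Sorted (ascending): 109, 113, 120, 120, 125, 125, 125, 159, 159
The 2 values of 120 occupy positions 3–4 → each gets rank 3.
The 3 values of 125 occupy positions 5–7 → each gets rank 5.
The 2 values of 159 occupy positions 8–9 → each gets rank 8.
Group B values → pooled ranks: 125→5, 159→8, 120→3, 125→5
Rank sum = 5 + 8 + 3 + 5 = 21

21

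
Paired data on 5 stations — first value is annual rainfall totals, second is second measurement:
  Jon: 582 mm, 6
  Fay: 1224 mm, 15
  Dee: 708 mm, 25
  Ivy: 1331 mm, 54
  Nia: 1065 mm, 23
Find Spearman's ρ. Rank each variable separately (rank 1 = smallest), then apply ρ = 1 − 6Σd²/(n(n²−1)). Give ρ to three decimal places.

Ranks of variable 1: 1, 4, 2, 5, 3
Ranks of variable 2: 1, 2, 4, 5, 3
d = r₁ − r₂: 0, 2, -2, 0, 0
d²: 0, 4, 4, 0, 0; Σd² = 8
ρ = 1 − 6·8/(5·24) = 1 − 48/120 = 0.600

0.600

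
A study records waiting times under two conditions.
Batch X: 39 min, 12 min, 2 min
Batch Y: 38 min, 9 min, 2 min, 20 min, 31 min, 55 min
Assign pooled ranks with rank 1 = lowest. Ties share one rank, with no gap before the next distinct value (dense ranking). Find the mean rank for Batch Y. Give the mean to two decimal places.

4.33

Sorted (ascending): 2, 2, 9, 12, 20, 31, 38, 39, 55
The 2 values of 2 share dense rank 1.
Remaining distinct values take the next consecutive integers.
Batch Y values → pooled ranks: 38→6, 9→2, 2→1, 20→4, 31→5, 55→8
Mean rank = (6 + 2 + 1 + 4 + 5 + 8) / 6 = 4.33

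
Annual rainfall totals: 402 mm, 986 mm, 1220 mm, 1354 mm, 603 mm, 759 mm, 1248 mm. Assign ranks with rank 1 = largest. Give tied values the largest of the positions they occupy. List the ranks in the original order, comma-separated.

Sorted (descending): 1354, 1248, 1220, 986, 759, 603, 402
No ties — each value takes its position as its rank.

7, 4, 3, 1, 6, 5, 2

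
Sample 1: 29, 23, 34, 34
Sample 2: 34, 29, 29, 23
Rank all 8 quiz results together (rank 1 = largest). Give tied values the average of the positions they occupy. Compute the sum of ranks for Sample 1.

Sorted (descending): 34, 34, 34, 29, 29, 29, 23, 23
The 3 values of 34 occupy positions 1–3 → average rank 2.
The 3 values of 29 occupy positions 4–6 → average rank 5.
The 2 values of 23 occupy positions 7–8 → average rank (7+8)/2 = 7.5.
Sample 1 values → pooled ranks: 29→5, 23→7.5, 34→2, 34→2
Rank sum = 5 + 7.5 + 2 + 2 = 16.5

16.5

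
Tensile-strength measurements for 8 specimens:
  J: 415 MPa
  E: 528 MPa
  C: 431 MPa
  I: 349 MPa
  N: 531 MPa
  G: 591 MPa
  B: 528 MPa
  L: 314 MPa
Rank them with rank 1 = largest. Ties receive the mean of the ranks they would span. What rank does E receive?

Sorted (descending): 591, 531, 528, 528, 431, 415, 349, 314
The 2 values of 528 occupy positions 3–4 → average rank (3+4)/2 = 3.5.
E has value 528 MPa → rank 3.5.

3.5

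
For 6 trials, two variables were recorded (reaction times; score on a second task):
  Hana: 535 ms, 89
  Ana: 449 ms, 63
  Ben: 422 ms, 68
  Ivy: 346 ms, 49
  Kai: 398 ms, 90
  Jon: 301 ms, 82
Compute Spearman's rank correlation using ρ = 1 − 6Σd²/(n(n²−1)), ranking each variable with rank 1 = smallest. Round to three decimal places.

0.143

Ranks of variable 1: 6, 5, 4, 2, 3, 1
Ranks of variable 2: 5, 2, 3, 1, 6, 4
d = r₁ − r₂: 1, 3, 1, 1, -3, -3
d²: 1, 9, 1, 1, 9, 9; Σd² = 30
ρ = 1 − 6·30/(6·35) = 1 − 180/210 = 0.143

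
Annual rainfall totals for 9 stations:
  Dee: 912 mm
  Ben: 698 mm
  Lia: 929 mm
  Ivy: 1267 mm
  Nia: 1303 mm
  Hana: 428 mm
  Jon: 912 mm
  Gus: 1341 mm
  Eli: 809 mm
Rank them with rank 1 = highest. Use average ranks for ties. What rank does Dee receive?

Sorted (descending): 1341, 1303, 1267, 929, 912, 912, 809, 698, 428
The 2 values of 912 occupy positions 5–6 → average rank (5+6)/2 = 5.5.
Dee has value 912 mm → rank 5.5.

5.5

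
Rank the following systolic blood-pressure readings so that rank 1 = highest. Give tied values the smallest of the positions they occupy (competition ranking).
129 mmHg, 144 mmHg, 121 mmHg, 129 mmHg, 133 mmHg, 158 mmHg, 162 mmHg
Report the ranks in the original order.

5, 3, 7, 5, 4, 2, 1

Sorted (descending): 162, 158, 144, 133, 129, 129, 121
The 2 values of 129 occupy positions 5–6 → each gets rank 5.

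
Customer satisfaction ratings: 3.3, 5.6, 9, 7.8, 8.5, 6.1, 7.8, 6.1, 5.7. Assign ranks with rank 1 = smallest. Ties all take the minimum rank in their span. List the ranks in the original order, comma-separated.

1, 2, 9, 6, 8, 4, 6, 4, 3

Sorted (ascending): 3.3, 5.6, 5.7, 6.1, 6.1, 7.8, 7.8, 8.5, 9
The 2 values of 6.1 occupy positions 4–5 → each gets rank 4.
The 2 values of 7.8 occupy positions 6–7 → each gets rank 6.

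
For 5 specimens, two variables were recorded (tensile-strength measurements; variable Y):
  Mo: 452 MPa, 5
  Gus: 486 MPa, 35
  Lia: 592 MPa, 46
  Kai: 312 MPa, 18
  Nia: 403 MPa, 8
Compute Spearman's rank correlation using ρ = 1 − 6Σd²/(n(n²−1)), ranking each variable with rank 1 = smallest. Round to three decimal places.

Ranks of variable 1: 3, 4, 5, 1, 2
Ranks of variable 2: 1, 4, 5, 3, 2
d = r₁ − r₂: 2, 0, 0, -2, 0
d²: 4, 0, 0, 4, 0; Σd² = 8
ρ = 1 − 6·8/(5·24) = 1 − 48/120 = 0.600

0.600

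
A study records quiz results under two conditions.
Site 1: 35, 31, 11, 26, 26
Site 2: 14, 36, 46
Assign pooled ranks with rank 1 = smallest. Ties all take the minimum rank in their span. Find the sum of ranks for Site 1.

Sorted (ascending): 11, 14, 26, 26, 31, 35, 36, 46
The 2 values of 26 occupy positions 3–4 → each gets rank 3.
Site 1 values → pooled ranks: 35→6, 31→5, 11→1, 26→3, 26→3
Rank sum = 6 + 5 + 1 + 3 + 3 = 18

18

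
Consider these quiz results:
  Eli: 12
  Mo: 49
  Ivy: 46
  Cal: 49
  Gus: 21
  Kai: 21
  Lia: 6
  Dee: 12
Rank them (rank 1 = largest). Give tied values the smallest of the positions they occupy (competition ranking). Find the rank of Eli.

Sorted (descending): 49, 49, 46, 21, 21, 12, 12, 6
The 2 values of 49 occupy positions 1–2 → each gets rank 1.
The 2 values of 21 occupy positions 4–5 → each gets rank 4.
The 2 values of 12 occupy positions 6–7 → each gets rank 6.
Eli has value 12 → rank 6.

6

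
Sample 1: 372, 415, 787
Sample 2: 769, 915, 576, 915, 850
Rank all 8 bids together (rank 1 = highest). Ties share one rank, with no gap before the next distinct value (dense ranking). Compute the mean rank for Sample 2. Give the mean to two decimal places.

2.60

Sorted (descending): 915, 915, 850, 787, 769, 576, 415, 372
The 2 values of 915 share dense rank 1.
Remaining distinct values take the next consecutive integers.
Sample 2 values → pooled ranks: 769→4, 915→1, 576→5, 915→1, 850→2
Mean rank = (4 + 1 + 5 + 1 + 2) / 5 = 2.60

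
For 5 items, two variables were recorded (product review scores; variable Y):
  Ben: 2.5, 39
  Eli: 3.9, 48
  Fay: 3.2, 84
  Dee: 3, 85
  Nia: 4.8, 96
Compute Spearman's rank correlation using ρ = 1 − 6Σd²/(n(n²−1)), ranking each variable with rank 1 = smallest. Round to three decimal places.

Ranks of variable 1: 1, 4, 3, 2, 5
Ranks of variable 2: 1, 2, 3, 4, 5
d = r₁ − r₂: 0, 2, 0, -2, 0
d²: 0, 4, 0, 4, 0; Σd² = 8
ρ = 1 − 6·8/(5·24) = 1 − 48/120 = 0.600

0.600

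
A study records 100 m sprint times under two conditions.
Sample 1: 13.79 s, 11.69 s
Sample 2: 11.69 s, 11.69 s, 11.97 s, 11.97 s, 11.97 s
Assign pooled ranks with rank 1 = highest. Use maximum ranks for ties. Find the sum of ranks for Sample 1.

8

Sorted (descending): 13.79, 11.97, 11.97, 11.97, 11.69, 11.69, 11.69
The 3 values of 11.97 occupy positions 2–4 → each gets rank 4.
The 3 values of 11.69 occupy positions 5–7 → each gets rank 7.
Sample 1 values → pooled ranks: 13.79→1, 11.69→7
Rank sum = 1 + 7 = 8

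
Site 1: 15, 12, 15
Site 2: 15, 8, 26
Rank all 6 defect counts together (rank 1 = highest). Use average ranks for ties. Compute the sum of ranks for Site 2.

Sorted (descending): 26, 15, 15, 15, 12, 8
The 3 values of 15 occupy positions 2–4 → average rank 3.
Site 2 values → pooled ranks: 15→3, 8→6, 26→1
Rank sum = 3 + 6 + 1 = 10

10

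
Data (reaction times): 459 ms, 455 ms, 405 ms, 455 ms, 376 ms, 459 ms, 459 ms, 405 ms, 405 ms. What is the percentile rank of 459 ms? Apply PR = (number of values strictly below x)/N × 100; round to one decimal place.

66.7

N = 9.
Strictly below 459: 6. Equal to 459: 3.
PR = 6/9 × 100 = 66.7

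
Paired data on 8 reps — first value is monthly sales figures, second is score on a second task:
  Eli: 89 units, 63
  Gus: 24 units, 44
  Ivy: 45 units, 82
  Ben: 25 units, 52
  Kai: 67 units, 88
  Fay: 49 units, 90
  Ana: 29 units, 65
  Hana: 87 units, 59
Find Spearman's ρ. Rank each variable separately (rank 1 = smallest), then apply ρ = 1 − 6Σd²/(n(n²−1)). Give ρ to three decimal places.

Ranks of variable 1: 8, 1, 4, 2, 6, 5, 3, 7
Ranks of variable 2: 4, 1, 6, 2, 7, 8, 5, 3
d = r₁ − r₂: 4, 0, -2, 0, -1, -3, -2, 4
d²: 16, 0, 4, 0, 1, 9, 4, 16; Σd² = 50
ρ = 1 − 6·50/(8·63) = 1 − 300/504 = 0.405

0.405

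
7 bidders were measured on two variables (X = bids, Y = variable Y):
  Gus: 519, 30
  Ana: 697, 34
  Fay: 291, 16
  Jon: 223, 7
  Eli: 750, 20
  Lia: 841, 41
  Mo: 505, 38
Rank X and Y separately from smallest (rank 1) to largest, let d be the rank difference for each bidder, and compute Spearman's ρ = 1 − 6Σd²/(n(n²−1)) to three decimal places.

Ranks of variable 1: 4, 5, 2, 1, 6, 7, 3
Ranks of variable 2: 4, 5, 2, 1, 3, 7, 6
d = r₁ − r₂: 0, 0, 0, 0, 3, 0, -3
d²: 0, 0, 0, 0, 9, 0, 9; Σd² = 18
ρ = 1 − 6·18/(7·48) = 1 − 108/336 = 0.679

0.679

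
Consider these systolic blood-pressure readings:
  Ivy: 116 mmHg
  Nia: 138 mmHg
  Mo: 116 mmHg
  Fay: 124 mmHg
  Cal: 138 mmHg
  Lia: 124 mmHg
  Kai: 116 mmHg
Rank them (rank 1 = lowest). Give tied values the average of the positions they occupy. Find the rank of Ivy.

Sorted (ascending): 116, 116, 116, 124, 124, 138, 138
The 3 values of 116 occupy positions 1–3 → average rank 2.
The 2 values of 124 occupy positions 4–5 → average rank (4+5)/2 = 4.5.
The 2 values of 138 occupy positions 6–7 → average rank (6+7)/2 = 6.5.
Ivy has value 116 mmHg → rank 2.

2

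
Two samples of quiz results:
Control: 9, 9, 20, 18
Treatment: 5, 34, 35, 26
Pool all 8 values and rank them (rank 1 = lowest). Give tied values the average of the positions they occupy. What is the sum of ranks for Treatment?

Sorted (ascending): 5, 9, 9, 18, 20, 26, 34, 35
The 2 values of 9 occupy positions 2–3 → average rank (2+3)/2 = 2.5.
Treatment values → pooled ranks: 5→1, 34→7, 35→8, 26→6
Rank sum = 1 + 7 + 8 + 6 = 22

22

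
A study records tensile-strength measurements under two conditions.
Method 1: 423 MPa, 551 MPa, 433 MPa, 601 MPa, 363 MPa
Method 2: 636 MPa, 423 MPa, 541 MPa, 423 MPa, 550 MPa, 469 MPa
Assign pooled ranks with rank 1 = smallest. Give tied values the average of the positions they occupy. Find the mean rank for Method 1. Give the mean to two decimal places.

5.60

Sorted (ascending): 363, 423, 423, 423, 433, 469, 541, 550, 551, 601, 636
The 3 values of 423 occupy positions 2–4 → average rank 3.
Method 1 values → pooled ranks: 423→3, 551→9, 433→5, 601→10, 363→1
Mean rank = (3 + 9 + 5 + 10 + 1) / 5 = 5.60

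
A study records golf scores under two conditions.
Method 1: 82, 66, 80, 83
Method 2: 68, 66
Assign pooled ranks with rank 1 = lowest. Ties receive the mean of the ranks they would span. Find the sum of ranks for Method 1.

16.5

Sorted (ascending): 66, 66, 68, 80, 82, 83
The 2 values of 66 occupy positions 1–2 → average rank (1+2)/2 = 1.5.
Method 1 values → pooled ranks: 82→5, 66→1.5, 80→4, 83→6
Rank sum = 5 + 1.5 + 4 + 6 = 16.5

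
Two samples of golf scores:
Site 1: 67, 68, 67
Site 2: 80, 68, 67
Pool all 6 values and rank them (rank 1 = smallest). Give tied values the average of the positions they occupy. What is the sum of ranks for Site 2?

Sorted (ascending): 67, 67, 67, 68, 68, 80
The 3 values of 67 occupy positions 1–3 → average rank 2.
The 2 values of 68 occupy positions 4–5 → average rank (4+5)/2 = 4.5.
Site 2 values → pooled ranks: 80→6, 68→4.5, 67→2
Rank sum = 6 + 4.5 + 2 = 12.5

12.5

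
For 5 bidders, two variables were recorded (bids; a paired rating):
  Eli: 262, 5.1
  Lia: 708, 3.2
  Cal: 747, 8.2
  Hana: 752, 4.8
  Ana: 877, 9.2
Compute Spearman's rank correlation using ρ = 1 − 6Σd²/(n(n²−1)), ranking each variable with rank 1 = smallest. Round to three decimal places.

Ranks of variable 1: 1, 2, 3, 4, 5
Ranks of variable 2: 3, 1, 4, 2, 5
d = r₁ − r₂: -2, 1, -1, 2, 0
d²: 4, 1, 1, 4, 0; Σd² = 10
ρ = 1 − 6·10/(5·24) = 1 − 60/120 = 0.500

0.500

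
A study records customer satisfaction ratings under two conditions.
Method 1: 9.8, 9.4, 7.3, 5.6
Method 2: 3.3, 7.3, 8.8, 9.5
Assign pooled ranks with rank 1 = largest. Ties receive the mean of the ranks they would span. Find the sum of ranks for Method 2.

19.5

Sorted (descending): 9.8, 9.5, 9.4, 8.8, 7.3, 7.3, 5.6, 3.3
The 2 values of 7.3 occupy positions 5–6 → average rank (5+6)/2 = 5.5.
Method 2 values → pooled ranks: 3.3→8, 7.3→5.5, 8.8→4, 9.5→2
Rank sum = 8 + 5.5 + 4 + 2 = 19.5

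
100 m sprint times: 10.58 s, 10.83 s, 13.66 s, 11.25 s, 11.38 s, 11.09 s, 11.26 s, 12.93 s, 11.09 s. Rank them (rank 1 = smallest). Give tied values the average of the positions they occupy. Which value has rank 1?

10.58

Sorted (ascending): 10.58, 10.83, 11.09, 11.09, 11.25, 11.26, 11.38, 12.93, 13.66
The 2 values of 11.09 occupy positions 3–4 → average rank (3+4)/2 = 3.5.
Rank 1 → value 10.58.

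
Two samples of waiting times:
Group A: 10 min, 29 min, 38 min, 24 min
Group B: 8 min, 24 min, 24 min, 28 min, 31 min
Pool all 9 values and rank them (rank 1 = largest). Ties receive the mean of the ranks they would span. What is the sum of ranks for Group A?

Sorted (descending): 38, 31, 29, 28, 24, 24, 24, 10, 8
The 3 values of 24 occupy positions 5–7 → average rank 6.
Group A values → pooled ranks: 10→8, 29→3, 38→1, 24→6
Rank sum = 8 + 3 + 1 + 6 = 18

18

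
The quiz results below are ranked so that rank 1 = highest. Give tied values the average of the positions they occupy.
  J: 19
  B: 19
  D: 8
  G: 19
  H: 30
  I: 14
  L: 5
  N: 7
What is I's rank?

5

Sorted (descending): 30, 19, 19, 19, 14, 8, 7, 5
The 3 values of 19 occupy positions 2–4 → average rank 3.
I has value 14 → rank 5.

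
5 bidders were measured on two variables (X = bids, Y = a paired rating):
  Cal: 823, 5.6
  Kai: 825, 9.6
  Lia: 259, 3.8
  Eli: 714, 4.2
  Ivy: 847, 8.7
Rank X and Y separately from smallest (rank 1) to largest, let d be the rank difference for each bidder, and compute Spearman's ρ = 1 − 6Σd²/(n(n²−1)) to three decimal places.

Ranks of variable 1: 3, 4, 1, 2, 5
Ranks of variable 2: 3, 5, 1, 2, 4
d = r₁ − r₂: 0, -1, 0, 0, 1
d²: 0, 1, 0, 0, 1; Σd² = 2
ρ = 1 − 6·2/(5·24) = 1 − 12/120 = 0.900

0.900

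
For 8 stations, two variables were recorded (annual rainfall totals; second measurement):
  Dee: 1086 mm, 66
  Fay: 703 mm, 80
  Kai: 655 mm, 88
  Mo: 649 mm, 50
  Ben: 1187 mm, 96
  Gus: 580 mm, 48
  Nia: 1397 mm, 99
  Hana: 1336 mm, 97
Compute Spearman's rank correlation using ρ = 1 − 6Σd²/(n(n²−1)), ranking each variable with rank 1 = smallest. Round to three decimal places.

Ranks of variable 1: 5, 4, 3, 2, 6, 1, 8, 7
Ranks of variable 2: 3, 4, 5, 2, 6, 1, 8, 7
d = r₁ − r₂: 2, 0, -2, 0, 0, 0, 0, 0
d²: 4, 0, 4, 0, 0, 0, 0, 0; Σd² = 8
ρ = 1 − 6·8/(8·63) = 1 − 48/504 = 0.905

0.905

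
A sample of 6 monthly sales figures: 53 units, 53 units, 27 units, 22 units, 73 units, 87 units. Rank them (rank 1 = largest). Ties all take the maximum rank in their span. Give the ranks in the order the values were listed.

4, 4, 5, 6, 2, 1

Sorted (descending): 87, 73, 53, 53, 27, 22
The 2 values of 53 occupy positions 3–4 → each gets rank 4.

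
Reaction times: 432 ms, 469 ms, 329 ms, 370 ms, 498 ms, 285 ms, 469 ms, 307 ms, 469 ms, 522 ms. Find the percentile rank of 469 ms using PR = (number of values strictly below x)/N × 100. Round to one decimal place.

N = 10.
Strictly below 469: 5. Equal to 469: 3.
PR = 5/10 × 100 = 50.0

50.0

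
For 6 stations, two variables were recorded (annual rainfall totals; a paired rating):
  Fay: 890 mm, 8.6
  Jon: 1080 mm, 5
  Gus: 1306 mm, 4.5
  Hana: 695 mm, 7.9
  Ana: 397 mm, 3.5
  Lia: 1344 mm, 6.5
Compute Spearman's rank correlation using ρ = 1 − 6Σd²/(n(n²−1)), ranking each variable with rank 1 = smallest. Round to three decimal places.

Ranks of variable 1: 3, 4, 5, 2, 1, 6
Ranks of variable 2: 6, 3, 2, 5, 1, 4
d = r₁ − r₂: -3, 1, 3, -3, 0, 2
d²: 9, 1, 9, 9, 0, 4; Σd² = 32
ρ = 1 − 6·32/(6·35) = 1 − 192/210 = 0.086

0.086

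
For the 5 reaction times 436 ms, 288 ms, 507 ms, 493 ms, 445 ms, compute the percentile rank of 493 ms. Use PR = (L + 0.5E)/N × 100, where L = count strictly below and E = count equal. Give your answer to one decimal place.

70.0

N = 5.
Strictly below 493: 3. Equal to 493: 1.
PR = (3 + 0.5·1)/5 × 100 = 70.0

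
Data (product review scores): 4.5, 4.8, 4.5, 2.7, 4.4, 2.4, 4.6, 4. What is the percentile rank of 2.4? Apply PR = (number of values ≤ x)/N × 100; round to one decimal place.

12.5

N = 8.
Strictly below 2.4: 0. Equal to 2.4: 1.
PR = 1/8 × 100 = 12.5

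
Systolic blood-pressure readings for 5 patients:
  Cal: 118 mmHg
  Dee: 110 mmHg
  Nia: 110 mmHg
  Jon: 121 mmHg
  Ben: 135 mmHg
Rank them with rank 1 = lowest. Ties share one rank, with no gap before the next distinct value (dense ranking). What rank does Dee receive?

Sorted (ascending): 110, 110, 118, 121, 135
The 2 values of 110 share dense rank 1.
Remaining distinct values take the next consecutive integers.
Dee has value 110 mmHg → rank 1.

1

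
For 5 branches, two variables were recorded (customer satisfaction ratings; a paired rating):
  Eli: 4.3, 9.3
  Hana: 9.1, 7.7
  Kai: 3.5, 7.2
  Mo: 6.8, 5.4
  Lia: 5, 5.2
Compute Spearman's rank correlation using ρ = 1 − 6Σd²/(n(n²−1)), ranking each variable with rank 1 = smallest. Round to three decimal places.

-0.100

Ranks of variable 1: 2, 5, 1, 4, 3
Ranks of variable 2: 5, 4, 3, 2, 1
d = r₁ − r₂: -3, 1, -2, 2, 2
d²: 9, 1, 4, 4, 4; Σd² = 22
ρ = 1 − 6·22/(5·24) = 1 − 132/120 = -0.100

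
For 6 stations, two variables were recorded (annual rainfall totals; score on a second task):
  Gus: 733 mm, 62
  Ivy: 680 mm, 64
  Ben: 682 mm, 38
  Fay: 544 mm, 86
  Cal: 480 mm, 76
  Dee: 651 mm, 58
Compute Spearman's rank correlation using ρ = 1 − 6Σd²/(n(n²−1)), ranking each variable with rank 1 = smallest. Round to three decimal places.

Ranks of variable 1: 6, 4, 5, 2, 1, 3
Ranks of variable 2: 3, 4, 1, 6, 5, 2
d = r₁ − r₂: 3, 0, 4, -4, -4, 1
d²: 9, 0, 16, 16, 16, 1; Σd² = 58
ρ = 1 − 6·58/(6·35) = 1 − 348/210 = -0.657

-0.657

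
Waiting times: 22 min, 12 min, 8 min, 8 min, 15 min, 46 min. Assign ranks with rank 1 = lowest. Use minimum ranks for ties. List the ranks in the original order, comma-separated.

5, 3, 1, 1, 4, 6

Sorted (ascending): 8, 8, 12, 15, 22, 46
The 2 values of 8 occupy positions 1–2 → each gets rank 1.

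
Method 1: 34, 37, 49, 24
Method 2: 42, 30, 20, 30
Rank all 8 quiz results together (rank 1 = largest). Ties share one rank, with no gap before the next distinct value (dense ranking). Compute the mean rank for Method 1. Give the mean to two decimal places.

Sorted (descending): 49, 42, 37, 34, 30, 30, 24, 20
The 2 values of 30 share dense rank 5.
Remaining distinct values take the next consecutive integers.
Method 1 values → pooled ranks: 34→4, 37→3, 49→1, 24→6
Mean rank = (4 + 3 + 1 + 6) / 4 = 3.50

3.50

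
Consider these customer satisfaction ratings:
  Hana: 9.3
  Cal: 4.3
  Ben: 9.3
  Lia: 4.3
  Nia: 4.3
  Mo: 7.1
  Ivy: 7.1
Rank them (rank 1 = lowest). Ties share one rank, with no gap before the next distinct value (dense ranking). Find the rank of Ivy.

2

Sorted (ascending): 4.3, 4.3, 4.3, 7.1, 7.1, 9.3, 9.3
The 3 values of 4.3 share dense rank 1.
The 2 values of 7.1 share dense rank 2.
The 2 values of 9.3 share dense rank 3.
Ivy has value 7.1 → rank 2.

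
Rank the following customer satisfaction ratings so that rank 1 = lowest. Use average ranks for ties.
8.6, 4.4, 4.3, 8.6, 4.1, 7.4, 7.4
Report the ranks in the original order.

Sorted (ascending): 4.1, 4.3, 4.4, 7.4, 7.4, 8.6, 8.6
The 2 values of 7.4 occupy positions 4–5 → average rank (4+5)/2 = 4.5.
The 2 values of 8.6 occupy positions 6–7 → average rank (6+7)/2 = 6.5.

6.5, 3, 2, 6.5, 1, 4.5, 4.5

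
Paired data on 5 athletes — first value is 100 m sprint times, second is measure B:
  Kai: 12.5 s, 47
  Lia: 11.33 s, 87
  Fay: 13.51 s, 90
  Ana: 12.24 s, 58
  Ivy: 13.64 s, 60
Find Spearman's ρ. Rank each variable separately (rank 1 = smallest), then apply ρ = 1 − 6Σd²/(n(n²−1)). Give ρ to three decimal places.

0.100

Ranks of variable 1: 3, 1, 4, 2, 5
Ranks of variable 2: 1, 4, 5, 2, 3
d = r₁ − r₂: 2, -3, -1, 0, 2
d²: 4, 9, 1, 0, 4; Σd² = 18
ρ = 1 − 6·18/(5·24) = 1 − 108/120 = 0.100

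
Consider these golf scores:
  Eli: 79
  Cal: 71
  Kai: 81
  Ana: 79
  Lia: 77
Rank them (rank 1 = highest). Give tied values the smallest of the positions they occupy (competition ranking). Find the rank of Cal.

5

Sorted (descending): 81, 79, 79, 77, 71
The 2 values of 79 occupy positions 2–3 → each gets rank 2.
Cal has value 71 → rank 5.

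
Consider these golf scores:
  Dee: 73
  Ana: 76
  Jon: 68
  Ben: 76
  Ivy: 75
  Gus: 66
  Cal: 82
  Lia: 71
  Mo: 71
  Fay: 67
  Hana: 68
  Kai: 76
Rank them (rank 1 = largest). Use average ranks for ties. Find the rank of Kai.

Sorted (descending): 82, 76, 76, 76, 75, 73, 71, 71, 68, 68, 67, 66
The 3 values of 76 occupy positions 2–4 → average rank 3.
The 2 values of 71 occupy positions 7–8 → average rank (7+8)/2 = 7.5.
The 2 values of 68 occupy positions 9–10 → average rank (9+10)/2 = 9.5.
Kai has value 76 → rank 3.

3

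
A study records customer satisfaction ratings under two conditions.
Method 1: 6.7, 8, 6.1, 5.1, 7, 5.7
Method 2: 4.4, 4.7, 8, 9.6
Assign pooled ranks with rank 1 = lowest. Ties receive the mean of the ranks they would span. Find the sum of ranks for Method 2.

Sorted (ascending): 4.4, 4.7, 5.1, 5.7, 6.1, 6.7, 7, 8, 8, 9.6
The 2 values of 8 occupy positions 8–9 → average rank (8+9)/2 = 8.5.
Method 2 values → pooled ranks: 4.4→1, 4.7→2, 8→8.5, 9.6→10
Rank sum = 1 + 2 + 8.5 + 10 = 21.5

21.5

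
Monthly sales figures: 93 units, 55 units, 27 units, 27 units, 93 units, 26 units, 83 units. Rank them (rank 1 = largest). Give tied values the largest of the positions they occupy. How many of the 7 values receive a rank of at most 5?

4

Sorted (descending): 93, 93, 83, 55, 27, 27, 26
The 2 values of 93 occupy positions 1–2 → each gets rank 2.
The 2 values of 27 occupy positions 5–6 → each gets rank 6.
Ranks ≤ 5: {2, 2, 3, 4} → 4 values.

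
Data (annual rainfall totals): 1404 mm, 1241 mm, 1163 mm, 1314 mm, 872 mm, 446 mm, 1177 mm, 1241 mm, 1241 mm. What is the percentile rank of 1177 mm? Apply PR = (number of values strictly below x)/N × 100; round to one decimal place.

N = 9.
Strictly below 1177: 3. Equal to 1177: 1.
PR = 3/9 × 100 = 33.3

33.3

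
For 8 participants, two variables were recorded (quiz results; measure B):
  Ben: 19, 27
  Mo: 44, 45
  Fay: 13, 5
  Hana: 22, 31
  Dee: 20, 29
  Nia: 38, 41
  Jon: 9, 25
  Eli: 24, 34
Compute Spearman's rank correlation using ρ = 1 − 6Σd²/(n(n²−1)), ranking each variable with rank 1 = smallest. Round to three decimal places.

0.976

Ranks of variable 1: 3, 8, 2, 5, 4, 7, 1, 6
Ranks of variable 2: 3, 8, 1, 5, 4, 7, 2, 6
d = r₁ − r₂: 0, 0, 1, 0, 0, 0, -1, 0
d²: 0, 0, 1, 0, 0, 0, 1, 0; Σd² = 2
ρ = 1 − 6·2/(8·63) = 1 − 12/504 = 0.976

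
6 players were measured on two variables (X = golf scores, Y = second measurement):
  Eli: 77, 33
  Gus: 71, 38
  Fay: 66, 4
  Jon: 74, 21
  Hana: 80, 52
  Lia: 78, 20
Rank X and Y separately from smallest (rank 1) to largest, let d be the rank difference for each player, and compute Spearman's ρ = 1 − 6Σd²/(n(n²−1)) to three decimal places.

0.486

Ranks of variable 1: 4, 2, 1, 3, 6, 5
Ranks of variable 2: 4, 5, 1, 3, 6, 2
d = r₁ − r₂: 0, -3, 0, 0, 0, 3
d²: 0, 9, 0, 0, 0, 9; Σd² = 18
ρ = 1 − 6·18/(6·35) = 1 − 108/210 = 0.486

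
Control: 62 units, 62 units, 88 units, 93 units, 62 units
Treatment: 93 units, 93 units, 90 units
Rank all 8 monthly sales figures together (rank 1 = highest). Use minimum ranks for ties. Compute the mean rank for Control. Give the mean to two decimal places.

Sorted (descending): 93, 93, 93, 90, 88, 62, 62, 62
The 3 values of 93 occupy positions 1–3 → each gets rank 1.
The 3 values of 62 occupy positions 6–8 → each gets rank 6.
Control values → pooled ranks: 62→6, 62→6, 88→5, 93→1, 62→6
Mean rank = (6 + 6 + 5 + 1 + 6) / 5 = 4.80

4.80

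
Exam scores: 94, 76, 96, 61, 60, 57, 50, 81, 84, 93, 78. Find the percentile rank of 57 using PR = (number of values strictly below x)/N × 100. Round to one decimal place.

9.1

N = 11.
Strictly below 57: 1. Equal to 57: 1.
PR = 1/11 × 100 = 9.1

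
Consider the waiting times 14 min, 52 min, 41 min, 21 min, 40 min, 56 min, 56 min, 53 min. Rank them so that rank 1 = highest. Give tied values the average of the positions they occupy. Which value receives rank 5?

Sorted (descending): 56, 56, 53, 52, 41, 40, 21, 14
The 2 values of 56 occupy positions 1–2 → average rank (1+2)/2 = 1.5.
Rank 5 → value 41.

41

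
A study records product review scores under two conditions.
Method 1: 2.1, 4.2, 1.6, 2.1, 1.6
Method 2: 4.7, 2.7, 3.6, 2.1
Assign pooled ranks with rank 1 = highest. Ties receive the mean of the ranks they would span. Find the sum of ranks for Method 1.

Sorted (descending): 4.7, 4.2, 3.6, 2.7, 2.1, 2.1, 2.1, 1.6, 1.6
The 3 values of 2.1 occupy positions 5–7 → average rank 6.
The 2 values of 1.6 occupy positions 8–9 → average rank (8+9)/2 = 8.5.
Method 1 values → pooled ranks: 2.1→6, 4.2→2, 1.6→8.5, 2.1→6, 1.6→8.5
Rank sum = 6 + 2 + 8.5 + 6 + 8.5 = 31

31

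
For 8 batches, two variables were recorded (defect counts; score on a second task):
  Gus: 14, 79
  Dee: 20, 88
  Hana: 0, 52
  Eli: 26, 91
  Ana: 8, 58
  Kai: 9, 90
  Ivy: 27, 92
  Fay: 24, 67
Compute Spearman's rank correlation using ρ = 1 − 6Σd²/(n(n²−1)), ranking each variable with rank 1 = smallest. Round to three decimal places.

0.786

Ranks of variable 1: 4, 5, 1, 7, 2, 3, 8, 6
Ranks of variable 2: 4, 5, 1, 7, 2, 6, 8, 3
d = r₁ − r₂: 0, 0, 0, 0, 0, -3, 0, 3
d²: 0, 0, 0, 0, 0, 9, 0, 9; Σd² = 18
ρ = 1 − 6·18/(8·63) = 1 − 108/504 = 0.786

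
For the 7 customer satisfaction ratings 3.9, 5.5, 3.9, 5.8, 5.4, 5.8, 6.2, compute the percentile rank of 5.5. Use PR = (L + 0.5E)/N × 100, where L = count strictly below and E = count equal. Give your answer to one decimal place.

N = 7.
Strictly below 5.5: 3. Equal to 5.5: 1.
PR = (3 + 0.5·1)/7 × 100 = 50.0

50.0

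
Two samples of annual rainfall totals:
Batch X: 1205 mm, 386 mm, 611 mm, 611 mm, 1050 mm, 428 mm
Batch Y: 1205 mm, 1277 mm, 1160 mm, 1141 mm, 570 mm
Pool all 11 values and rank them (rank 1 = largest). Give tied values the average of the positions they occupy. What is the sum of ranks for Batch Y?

21.5

Sorted (descending): 1277, 1205, 1205, 1160, 1141, 1050, 611, 611, 570, 428, 386
The 2 values of 1205 occupy positions 2–3 → average rank (2+3)/2 = 2.5.
The 2 values of 611 occupy positions 7–8 → average rank (7+8)/2 = 7.5.
Batch Y values → pooled ranks: 1205→2.5, 1277→1, 1160→4, 1141→5, 570→9
Rank sum = 2.5 + 1 + 4 + 5 + 9 = 21.5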